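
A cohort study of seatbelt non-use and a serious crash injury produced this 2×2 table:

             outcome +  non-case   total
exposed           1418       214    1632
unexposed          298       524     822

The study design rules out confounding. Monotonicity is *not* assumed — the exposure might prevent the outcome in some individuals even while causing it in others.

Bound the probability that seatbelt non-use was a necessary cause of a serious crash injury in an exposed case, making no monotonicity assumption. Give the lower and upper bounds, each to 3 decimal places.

0.583 ≤ PN ≤ 0.734

p₁ = P(outcome | exposed) = 1418/1632 = 0.86887
p₀ = P(outcome | unexposed) = 298/822 = 0.36253
Under exogeneity alone the bounds on PN are max{0,(p₁−p₀)/p₁} ≤ PN ≤ min{1,(1−p₀)/p₁}.
  lower = (p₁ − p₀)/p₁ = 0.50634 / 0.86887 ≈ 0.5828
  upper = min{1, (1 − p₀)/p₁} = 0.63747 / 0.86887 ≈ 0.7337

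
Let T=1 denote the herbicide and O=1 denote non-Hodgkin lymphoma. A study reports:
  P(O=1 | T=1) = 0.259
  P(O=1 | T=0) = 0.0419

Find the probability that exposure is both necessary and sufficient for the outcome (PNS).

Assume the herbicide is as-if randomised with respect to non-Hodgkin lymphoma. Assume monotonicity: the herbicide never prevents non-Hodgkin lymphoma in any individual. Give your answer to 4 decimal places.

Let p₁ = 0.259, p₀ = 0.0419.
Under exogeneity and monotonicity, PNS = p₁ − p₀.
PNS = 0.259 − 0.0419 = 0.2171

PNS ≈ 0.2171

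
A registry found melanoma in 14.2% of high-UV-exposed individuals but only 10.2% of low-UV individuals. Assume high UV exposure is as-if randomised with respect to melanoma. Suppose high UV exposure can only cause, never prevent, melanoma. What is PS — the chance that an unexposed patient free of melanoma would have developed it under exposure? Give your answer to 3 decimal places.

p₁ = 0.142, p₀ = 0.102.
Under exogeneity and monotonicity, PS = (p₁ − p₀) / (1 − p₀).
PS = (0.142 − 0.102) / (1 − 0.102) = 0.04 / 0.898 ≈ 0.0445

PS ≈ 0.045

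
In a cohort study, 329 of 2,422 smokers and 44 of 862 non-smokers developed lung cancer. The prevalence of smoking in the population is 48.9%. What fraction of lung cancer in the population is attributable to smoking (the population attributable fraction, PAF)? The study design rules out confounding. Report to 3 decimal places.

p₁ = P(outcome | exposed) = 329/2422 = 0.13584
p₀ = P(outcome | unexposed) = 44/862 = 0.051044
Overall risk P(Y=1) = π·p₁ + (1−π)·p₀ = 0.489×0.13584 + 0.511×0.051044 = 0.092508.
Under exogeneity, PAF = [P(Y=1) − p₀] / P(Y=1).
PAF = (0.092508 − 0.051044) / 0.092508 ≈ 0.4482

PAF ≈ 0.448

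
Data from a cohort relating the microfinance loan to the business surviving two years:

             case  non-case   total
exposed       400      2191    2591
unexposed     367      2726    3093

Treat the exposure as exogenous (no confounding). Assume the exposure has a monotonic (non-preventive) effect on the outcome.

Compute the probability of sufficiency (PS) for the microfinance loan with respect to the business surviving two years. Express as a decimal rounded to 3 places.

PS ≈ 0.041

p₁ = P(outcome | exposed) = 400/2591 = 0.15438
p₀ = P(outcome | unexposed) = 367/3093 = 0.11866
Under exogeneity and monotonicity, PS = (p₁ − p₀)/(1 − p₀).
PS = (0.15438 − 0.11866) / 0.88134 ≈ 0.0405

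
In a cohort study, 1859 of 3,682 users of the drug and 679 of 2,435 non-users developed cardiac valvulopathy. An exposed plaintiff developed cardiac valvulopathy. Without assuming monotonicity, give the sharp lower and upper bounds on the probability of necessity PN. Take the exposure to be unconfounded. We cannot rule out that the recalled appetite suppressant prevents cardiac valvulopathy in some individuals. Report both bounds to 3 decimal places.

p₁ = P(outcome | exposed) = 1859/3682 = 0.50489
p₀ = P(outcome | unexposed) = 679/2435 = 0.27885
Under exogeneity alone the bounds on PN are max{0,(p₁−p₀)/p₁} ≤ PN ≤ min{1,(1−p₀)/p₁}.
  lower = (p₁ − p₀)/p₁ = 0.22604 / 0.50489 ≈ 0.4477
  upper = min{1, (1 − p₀)/p₁} = 0.72115 / 0.50489 ≈ 1.4283 → capped at 1

0.448 ≤ PN ≤ 1.000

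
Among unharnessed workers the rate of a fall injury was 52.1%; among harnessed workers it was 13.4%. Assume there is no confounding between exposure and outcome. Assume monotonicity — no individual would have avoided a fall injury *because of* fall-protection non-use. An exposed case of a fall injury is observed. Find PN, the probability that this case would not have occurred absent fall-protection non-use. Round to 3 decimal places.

p₁ = 0.521, p₀ = 0.134.
Under exogeneity and monotonicity, PN = (p₁ − p₀) / p₁.
PN = (0.521 − 0.134) / 0.521 = 0.387 / 0.521 ≈ 0.7428

PN ≈ 0.743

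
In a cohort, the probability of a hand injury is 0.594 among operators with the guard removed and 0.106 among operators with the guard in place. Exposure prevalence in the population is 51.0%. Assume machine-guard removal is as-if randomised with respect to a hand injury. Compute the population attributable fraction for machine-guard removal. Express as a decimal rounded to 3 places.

Let p₁ = 0.594, p₀ = 0.106.
Overall risk P(Y=1) = π·p₁ + (1−π)·p₀ = 0.51×0.594 + 0.49×0.106 = 0.35488.
Under exogeneity, PAF = [P(Y=1) − p₀] / P(Y=1).
PAF = (0.35488 − 0.106) / 0.35488 ≈ 0.7013

PAF ≈ 0.701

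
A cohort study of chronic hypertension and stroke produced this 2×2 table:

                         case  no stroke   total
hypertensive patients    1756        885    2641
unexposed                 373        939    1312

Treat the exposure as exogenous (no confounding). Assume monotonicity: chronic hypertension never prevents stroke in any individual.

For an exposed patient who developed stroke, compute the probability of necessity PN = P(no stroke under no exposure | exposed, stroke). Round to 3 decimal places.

p₁ = P(outcome | exposed) = 1756/2641 = 0.6649
p₀ = P(outcome | unexposed) = 373/1312 = 0.2843
Under exogeneity and monotonicity, PN = (p₁ − p₀) / p₁.
PN = (0.6649 − 0.2843) / 0.6649 = 0.3806 / 0.6649 ≈ 0.5724

PN ≈ 0.572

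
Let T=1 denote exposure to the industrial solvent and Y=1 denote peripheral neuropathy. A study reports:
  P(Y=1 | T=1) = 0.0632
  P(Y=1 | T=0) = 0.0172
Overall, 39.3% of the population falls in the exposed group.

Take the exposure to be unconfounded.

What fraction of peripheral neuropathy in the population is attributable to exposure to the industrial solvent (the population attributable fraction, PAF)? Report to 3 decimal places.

PAF ≈ 0.512

Let p₁ = 0.0632, p₀ = 0.0172.
Overall risk P(Y=1) = π·p₁ + (1−π)·p₀ = 0.393×0.0632 + 0.607×0.0172 = 0.035278.
Under exogeneity, PAF = [P(Y=1) − p₀] / P(Y=1).
PAF = (0.035278 − 0.0172) / 0.035278 ≈ 0.5124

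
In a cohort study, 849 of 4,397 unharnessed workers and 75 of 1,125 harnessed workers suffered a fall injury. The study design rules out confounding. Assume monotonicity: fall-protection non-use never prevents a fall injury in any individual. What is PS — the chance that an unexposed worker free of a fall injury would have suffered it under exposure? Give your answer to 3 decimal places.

p₁ = P(outcome | exposed) = 849/4397 = 0.19309
p₀ = P(outcome | unexposed) = 75/1125 = 0.066667
Under exogeneity and monotonicity, PS = (p₁ − p₀) / (1 − p₀).
PS = (0.19309 − 0.066667) / (1 − 0.066667) = 0.12642 / 0.93333 ≈ 0.1354

PS ≈ 0.135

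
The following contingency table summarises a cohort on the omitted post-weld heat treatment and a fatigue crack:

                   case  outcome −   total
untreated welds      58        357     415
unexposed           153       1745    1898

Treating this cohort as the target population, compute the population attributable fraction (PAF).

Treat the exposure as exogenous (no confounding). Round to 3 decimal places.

PAF ≈ 0.116

p₁ = P(outcome | exposed) = 58/415 = 0.13976
p₀ = P(outcome | unexposed) = 153/1898 = 0.080611
Exposure prevalence π = 415/2313 = 0.17942; overall risk P(Y=1) = 0.091224.
Under exogeneity, PAF = [P(Y=1) − p₀]/P(Y=1).
PAF = (0.091224 − 0.080611) / 0.091224 ≈ 0.1163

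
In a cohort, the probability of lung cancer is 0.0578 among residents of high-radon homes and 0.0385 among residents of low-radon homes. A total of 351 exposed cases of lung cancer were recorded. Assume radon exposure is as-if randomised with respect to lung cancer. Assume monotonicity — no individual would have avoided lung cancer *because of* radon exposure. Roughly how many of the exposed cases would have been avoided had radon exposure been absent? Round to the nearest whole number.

Let p₁ = 0.0578, p₀ = 0.0385.
PN = (p₁ − p₀)/p₁ = (0.0578 − 0.0385) / 0.0578 ≈ 0.33391.
Attributable cases ≈ PN × (exposed cases) = 0.33391 × 351 ≈ 117.20.

about 117 cases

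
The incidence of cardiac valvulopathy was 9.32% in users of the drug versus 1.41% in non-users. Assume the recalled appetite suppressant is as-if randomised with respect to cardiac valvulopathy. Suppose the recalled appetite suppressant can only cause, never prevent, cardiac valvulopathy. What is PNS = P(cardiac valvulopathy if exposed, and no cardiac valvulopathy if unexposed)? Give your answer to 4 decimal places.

PNS ≈ 0.0791

p₁ = 0.0932, p₀ = 0.0141.
Under exogeneity and monotonicity, PNS = p₁ − p₀.
PNS = 0.0932 − 0.0141 = 0.0791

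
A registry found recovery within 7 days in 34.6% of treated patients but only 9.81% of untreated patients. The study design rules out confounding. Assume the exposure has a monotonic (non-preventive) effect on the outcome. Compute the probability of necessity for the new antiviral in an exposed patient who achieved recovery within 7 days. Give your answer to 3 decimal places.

PN ≈ 0.716

p₁ = 0.346, p₀ = 0.0981.
Under exogeneity and monotonicity, PN = (p₁ − p₀) / p₁.
PN = (0.346 − 0.0981) / 0.346 = 0.2479 / 0.346 ≈ 0.7165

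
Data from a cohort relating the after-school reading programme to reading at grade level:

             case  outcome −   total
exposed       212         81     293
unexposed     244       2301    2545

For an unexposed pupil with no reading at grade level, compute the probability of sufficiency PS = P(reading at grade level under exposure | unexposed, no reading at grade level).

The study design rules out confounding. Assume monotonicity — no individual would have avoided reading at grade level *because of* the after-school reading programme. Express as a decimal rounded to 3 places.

p₁ = P(outcome | exposed) = 212/293 = 0.72355
p₀ = P(outcome | unexposed) = 244/2545 = 0.095874
Under exogeneity and monotonicity, PS = (p₁ − p₀) / (1 − p₀).
PS = (0.72355 − 0.095874) / (1 − 0.095874) = 0.62768 / 0.90413 ≈ 0.6942

PS ≈ 0.694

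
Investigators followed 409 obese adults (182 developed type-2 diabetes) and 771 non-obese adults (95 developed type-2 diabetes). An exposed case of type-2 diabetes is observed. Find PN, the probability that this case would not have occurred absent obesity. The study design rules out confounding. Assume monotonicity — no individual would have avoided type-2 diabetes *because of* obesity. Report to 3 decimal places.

p₁ = P(outcome | exposed) = 182/409 = 0.44499
p₀ = P(outcome | unexposed) = 95/771 = 0.12322
Under exogeneity and monotonicity, PN = (p₁ − p₀) / p₁.
PN = (0.44499 − 0.12322) / 0.44499 = 0.32177 / 0.44499 ≈ 0.7231

PN ≈ 0.723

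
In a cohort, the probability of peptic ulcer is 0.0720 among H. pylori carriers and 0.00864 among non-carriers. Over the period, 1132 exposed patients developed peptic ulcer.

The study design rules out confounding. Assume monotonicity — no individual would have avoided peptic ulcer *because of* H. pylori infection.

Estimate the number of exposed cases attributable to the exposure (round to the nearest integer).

about 996 cases

Let p₁ = 0.072, p₀ = 0.00864.
PN = (p₁ − p₀)/p₁ = (0.072 − 0.00864) / 0.072 ≈ 0.88000.
Attributable cases ≈ PN × (exposed cases) = 0.88000 × 1132 ≈ 996.16.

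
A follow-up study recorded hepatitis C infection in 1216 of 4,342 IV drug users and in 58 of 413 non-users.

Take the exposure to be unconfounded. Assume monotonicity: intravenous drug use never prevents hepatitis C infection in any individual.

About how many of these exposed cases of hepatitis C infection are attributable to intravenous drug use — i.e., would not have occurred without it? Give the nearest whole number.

p₁ = P(outcome | exposed) = 1216/4342 = 0.28006
p₀ = P(outcome | unexposed) = 58/413 = 0.14044
PN = (p₁ − p₀)/p₁ = (0.28006 − 0.14044) / 0.28006 ≈ 0.49854.
Attributable cases ≈ PN × (exposed cases) = 0.49854 × 1216 ≈ 606.23.

about 606 cases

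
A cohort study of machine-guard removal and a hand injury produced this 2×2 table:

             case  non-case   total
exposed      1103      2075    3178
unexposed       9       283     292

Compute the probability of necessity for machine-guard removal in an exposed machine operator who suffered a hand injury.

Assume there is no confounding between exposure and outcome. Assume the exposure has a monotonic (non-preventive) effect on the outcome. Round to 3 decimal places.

PN ≈ 0.911

p₁ = P(outcome | exposed) = 1103/3178 = 0.34707
p₀ = P(outcome | unexposed) = 9/292 = 0.030822
Under exogeneity and monotonicity, PN = (p₁ − p₀)/p₁.
PN = (0.34707 − 0.030822) / 0.34707 ≈ 0.9112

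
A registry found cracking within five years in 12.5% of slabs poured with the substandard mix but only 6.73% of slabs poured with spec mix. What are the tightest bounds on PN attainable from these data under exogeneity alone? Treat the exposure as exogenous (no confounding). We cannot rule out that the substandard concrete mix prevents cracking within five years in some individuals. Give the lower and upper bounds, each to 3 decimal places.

p₁ = 0.125, p₀ = 0.0673.
Under exogeneity alone the bounds on PN are max{0,(p₁−p₀)/p₁} ≤ PN ≤ min{1,(1−p₀)/p₁}.
  lower = (p₁ − p₀)/p₁ = 0.0577 / 0.125 ≈ 0.4616
  upper = min{1, (1 − p₀)/p₁} = 0.9327 / 0.125 ≈ 7.4616 → capped at 1

0.462 ≤ PN ≤ 1.000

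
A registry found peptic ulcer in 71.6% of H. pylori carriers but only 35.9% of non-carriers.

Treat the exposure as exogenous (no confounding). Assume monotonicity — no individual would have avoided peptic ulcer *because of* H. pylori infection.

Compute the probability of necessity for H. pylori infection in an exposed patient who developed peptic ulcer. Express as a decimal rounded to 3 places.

p₁ = 0.716, p₀ = 0.359.
Under exogeneity and monotonicity, PN = (p₁ − p₀) / p₁.
PN = (0.716 − 0.359) / 0.716 = 0.357 / 0.716 ≈ 0.4986

PN ≈ 0.499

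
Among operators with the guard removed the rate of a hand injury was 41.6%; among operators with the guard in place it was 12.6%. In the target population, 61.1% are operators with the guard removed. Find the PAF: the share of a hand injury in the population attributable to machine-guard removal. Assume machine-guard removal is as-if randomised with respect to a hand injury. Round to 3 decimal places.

p₁ = 0.416, p₀ = 0.126.
Overall risk P(Y=1) = π·p₁ + (1−π)·p₀ = 0.611×0.416 + 0.389×0.126 = 0.30319.
Under exogeneity, PAF = [P(Y=1) − p₀] / P(Y=1).
PAF = (0.30319 − 0.126) / 0.30319 ≈ 0.5844

PAF ≈ 0.584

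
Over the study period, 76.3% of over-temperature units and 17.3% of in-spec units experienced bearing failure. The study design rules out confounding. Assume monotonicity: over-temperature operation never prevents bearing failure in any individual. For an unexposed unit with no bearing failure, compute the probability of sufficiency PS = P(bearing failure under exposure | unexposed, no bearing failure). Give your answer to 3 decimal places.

p₁ = 0.763, p₀ = 0.173.
Under exogeneity and monotonicity, PS = (p₁ − p₀) / (1 − p₀).
PS = (0.763 − 0.173) / (1 − 0.173) = 0.59 / 0.827 ≈ 0.7134

PS ≈ 0.713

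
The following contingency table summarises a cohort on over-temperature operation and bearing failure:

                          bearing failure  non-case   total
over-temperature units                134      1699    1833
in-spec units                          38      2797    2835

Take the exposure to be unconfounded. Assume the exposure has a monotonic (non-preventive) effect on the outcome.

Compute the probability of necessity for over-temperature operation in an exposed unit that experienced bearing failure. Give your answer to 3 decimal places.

p₁ = P(outcome | exposed) = 134/1833 = 0.073104
p₀ = P(outcome | unexposed) = 38/2835 = 0.013404
Under exogeneity and monotonicity, PN = (p₁ − p₀)/p₁.
PN = (0.073104 − 0.013404) / 0.073104 ≈ 0.8166

PN ≈ 0.817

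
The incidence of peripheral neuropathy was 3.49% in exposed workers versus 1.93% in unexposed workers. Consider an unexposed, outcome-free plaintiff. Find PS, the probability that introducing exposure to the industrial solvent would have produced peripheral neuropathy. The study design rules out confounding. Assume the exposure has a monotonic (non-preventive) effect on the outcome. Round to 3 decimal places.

PS ≈ 0.016

p₁ = 0.0349, p₀ = 0.0193.
Under exogeneity and monotonicity, PS = (p₁ − p₀) / (1 − p₀).
PS = (0.0349 − 0.0193) / (1 − 0.0193) = 0.0156 / 0.9807 ≈ 0.0159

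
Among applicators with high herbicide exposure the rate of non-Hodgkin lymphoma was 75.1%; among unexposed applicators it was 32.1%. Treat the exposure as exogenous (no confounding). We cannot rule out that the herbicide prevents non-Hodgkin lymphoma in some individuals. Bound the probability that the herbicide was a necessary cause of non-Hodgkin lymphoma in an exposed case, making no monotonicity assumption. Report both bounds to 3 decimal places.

0.573 ≤ PN ≤ 0.904

p₁ = 0.751, p₀ = 0.321.
Under exogeneity alone the bounds on PN are max{0,(p₁−p₀)/p₁} ≤ PN ≤ min{1,(1−p₀)/p₁}.
  lower = (p₁ − p₀)/p₁ = 0.43 / 0.751 ≈ 0.5726
  upper = min{1, (1 − p₀)/p₁} = 0.679 / 0.751 ≈ 0.9041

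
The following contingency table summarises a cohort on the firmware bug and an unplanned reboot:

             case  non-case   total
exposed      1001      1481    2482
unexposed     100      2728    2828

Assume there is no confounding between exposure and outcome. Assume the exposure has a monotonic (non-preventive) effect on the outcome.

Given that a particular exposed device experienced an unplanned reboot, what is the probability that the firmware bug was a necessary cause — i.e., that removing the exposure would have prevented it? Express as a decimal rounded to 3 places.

PN ≈ 0.912

p₁ = P(outcome | exposed) = 1001/2482 = 0.4033
p₀ = P(outcome | unexposed) = 100/2828 = 0.035361
Under exogeneity and monotonicity, PN = (p₁ − p₀)/p₁.
PN = (0.4033 − 0.035361) / 0.4033 ≈ 0.9123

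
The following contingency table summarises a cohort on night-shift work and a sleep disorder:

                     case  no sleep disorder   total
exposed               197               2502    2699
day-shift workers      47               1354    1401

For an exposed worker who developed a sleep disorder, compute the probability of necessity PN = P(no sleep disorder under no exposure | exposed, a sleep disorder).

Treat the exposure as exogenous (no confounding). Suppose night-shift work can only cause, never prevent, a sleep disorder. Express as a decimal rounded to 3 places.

PN ≈ 0.540

p₁ = P(outcome | exposed) = 197/2699 = 0.07299
p₀ = P(outcome | unexposed) = 47/1401 = 0.033547
Under exogeneity and monotonicity, PN = (p₁ − p₀) / p₁.
PN = (0.07299 − 0.033547) / 0.07299 = 0.039443 / 0.07299 ≈ 0.5404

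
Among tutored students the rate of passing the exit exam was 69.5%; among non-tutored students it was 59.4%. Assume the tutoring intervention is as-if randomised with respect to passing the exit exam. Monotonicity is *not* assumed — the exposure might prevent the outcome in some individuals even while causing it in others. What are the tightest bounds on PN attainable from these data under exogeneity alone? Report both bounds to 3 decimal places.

p₁ = 0.695, p₀ = 0.594.
Under exogeneity alone the bounds on PN are max{0,(p₁−p₀)/p₁} ≤ PN ≤ min{1,(1−p₀)/p₁}.
  lower = (p₁ − p₀)/p₁ = 0.101 / 0.695 ≈ 0.1453
  upper = min{1, (1 − p₀)/p₁} = 0.406 / 0.695 ≈ 0.5842

0.145 ≤ PN ≤ 0.584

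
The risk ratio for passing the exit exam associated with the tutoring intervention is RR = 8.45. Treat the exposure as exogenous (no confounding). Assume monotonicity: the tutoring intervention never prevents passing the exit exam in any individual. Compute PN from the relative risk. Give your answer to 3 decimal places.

PN ≈ 0.882

Under exogeneity and monotonicity, PN = (RR − 1) / RR = 1 − 1/RR.
PN = (8.45 − 1) / 8.45 = 7.45 / 8.45 ≈ 0.8817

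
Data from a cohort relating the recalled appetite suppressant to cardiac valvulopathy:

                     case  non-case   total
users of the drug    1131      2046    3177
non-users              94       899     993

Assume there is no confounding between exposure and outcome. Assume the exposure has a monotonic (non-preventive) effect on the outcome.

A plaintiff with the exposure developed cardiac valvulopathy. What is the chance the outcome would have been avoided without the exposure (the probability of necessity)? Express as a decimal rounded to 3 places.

PN ≈ 0.734

p₁ = P(outcome | exposed) = 1131/3177 = 0.356
p₀ = P(outcome | unexposed) = 94/993 = 0.094663
Under exogeneity and monotonicity, PN = (p₁ − p₀)/p₁.
PN = (0.356 − 0.094663) / 0.356 ≈ 0.7341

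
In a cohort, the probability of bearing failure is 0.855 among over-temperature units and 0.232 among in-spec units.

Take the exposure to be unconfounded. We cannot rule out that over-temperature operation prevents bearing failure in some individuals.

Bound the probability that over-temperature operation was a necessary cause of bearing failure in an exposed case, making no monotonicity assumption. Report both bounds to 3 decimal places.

Let p₁ = 0.855, p₀ = 0.232.
Under exogeneity alone the bounds on PN are max{0,(p₁−p₀)/p₁} ≤ PN ≤ min{1,(1−p₀)/p₁}.
  lower = (p₁ − p₀)/p₁ = 0.623 / 0.855 ≈ 0.7287
  upper = min{1, (1 − p₀)/p₁} = 0.768 / 0.855 ≈ 0.8982

0.729 ≤ PN ≤ 0.898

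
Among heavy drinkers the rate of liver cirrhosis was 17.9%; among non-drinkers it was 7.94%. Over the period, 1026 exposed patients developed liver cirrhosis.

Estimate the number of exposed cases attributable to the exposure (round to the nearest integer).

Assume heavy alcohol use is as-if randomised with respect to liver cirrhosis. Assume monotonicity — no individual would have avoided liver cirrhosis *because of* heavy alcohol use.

about 571 cases

p₁ = 0.179, p₀ = 0.0794.
PN = (p₁ − p₀)/p₁ = (0.179 − 0.0794) / 0.179 ≈ 0.55642.
Attributable cases ≈ PN × (exposed cases) = 0.55642 × 1026 ≈ 570.89.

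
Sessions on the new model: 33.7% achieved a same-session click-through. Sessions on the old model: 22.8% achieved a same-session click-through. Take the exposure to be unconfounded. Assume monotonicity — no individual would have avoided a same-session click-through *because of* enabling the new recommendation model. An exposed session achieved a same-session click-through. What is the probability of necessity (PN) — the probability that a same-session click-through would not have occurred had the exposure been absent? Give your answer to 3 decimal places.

PN ≈ 0.323

p₁ = 0.337, p₀ = 0.228.
Under exogeneity and monotonicity, PN = (p₁ − p₀) / p₁.
PN = (0.337 − 0.228) / 0.337 = 0.109 / 0.337 ≈ 0.3234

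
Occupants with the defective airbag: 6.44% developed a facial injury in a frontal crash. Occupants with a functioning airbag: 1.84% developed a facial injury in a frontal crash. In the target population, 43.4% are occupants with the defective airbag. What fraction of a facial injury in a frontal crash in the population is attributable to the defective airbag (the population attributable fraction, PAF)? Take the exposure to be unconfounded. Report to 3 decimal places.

PAF ≈ 0.520

p₁ = 0.0644, p₀ = 0.0184.
Overall risk P(Y=1) = π·p₁ + (1−π)·p₀ = 0.434×0.0644 + 0.566×0.0184 = 0.038364.
Under exogeneity, PAF = [P(Y=1) − p₀] / P(Y=1).
PAF = (0.038364 − 0.0184) / 0.038364 ≈ 0.5204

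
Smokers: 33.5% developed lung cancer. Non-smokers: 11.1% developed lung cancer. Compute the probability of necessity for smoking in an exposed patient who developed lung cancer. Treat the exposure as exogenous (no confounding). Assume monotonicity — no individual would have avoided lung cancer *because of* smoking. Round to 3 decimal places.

p₁ = 0.335, p₀ = 0.111.
Under exogeneity and monotonicity, PN = (p₁ − p₀) / p₁.
PN = (0.335 − 0.111) / 0.335 = 0.224 / 0.335 ≈ 0.6687

PN ≈ 0.669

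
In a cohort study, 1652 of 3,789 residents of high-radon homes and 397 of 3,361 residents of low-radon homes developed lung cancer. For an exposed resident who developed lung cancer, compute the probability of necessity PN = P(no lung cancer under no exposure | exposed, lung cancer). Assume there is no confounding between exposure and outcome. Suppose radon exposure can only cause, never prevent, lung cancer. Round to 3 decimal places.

p₁ = P(outcome | exposed) = 1652/3789 = 0.436
p₀ = P(outcome | unexposed) = 397/3361 = 0.11812
Under exogeneity and monotonicity, PN = (p₁ − p₀) / p₁.
PN = (0.436 − 0.11812) / 0.436 = 0.31788 / 0.436 ≈ 0.7291

PN ≈ 0.729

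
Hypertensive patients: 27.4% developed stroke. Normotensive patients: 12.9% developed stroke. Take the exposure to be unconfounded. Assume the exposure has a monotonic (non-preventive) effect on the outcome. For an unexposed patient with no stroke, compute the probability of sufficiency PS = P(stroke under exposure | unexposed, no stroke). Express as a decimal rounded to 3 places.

PS ≈ 0.166

p₁ = 0.274, p₀ = 0.129.
Under exogeneity and monotonicity, PS = (p₁ − p₀) / (1 − p₀).
PS = (0.274 − 0.129) / (1 − 0.129) = 0.145 / 0.871 ≈ 0.1665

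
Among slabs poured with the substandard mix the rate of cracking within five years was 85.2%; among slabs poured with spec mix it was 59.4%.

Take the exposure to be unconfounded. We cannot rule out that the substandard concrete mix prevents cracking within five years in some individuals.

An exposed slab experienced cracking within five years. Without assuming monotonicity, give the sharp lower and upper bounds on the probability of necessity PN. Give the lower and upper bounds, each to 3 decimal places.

0.303 ≤ PN ≤ 0.477

p₁ = 0.852, p₀ = 0.594.
Under exogeneity alone the bounds on PN are max{0,(p₁−p₀)/p₁} ≤ PN ≤ min{1,(1−p₀)/p₁}.
  lower = (p₁ − p₀)/p₁ = 0.258 / 0.852 ≈ 0.3028
  upper = min{1, (1 − p₀)/p₁} = 0.406 / 0.852 ≈ 0.4765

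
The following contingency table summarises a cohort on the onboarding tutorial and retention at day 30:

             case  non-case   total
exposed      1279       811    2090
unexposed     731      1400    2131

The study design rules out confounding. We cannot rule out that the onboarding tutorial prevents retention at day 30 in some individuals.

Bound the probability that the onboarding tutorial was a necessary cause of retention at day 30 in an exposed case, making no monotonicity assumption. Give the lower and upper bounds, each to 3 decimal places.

p₁ = P(outcome | exposed) = 1279/2090 = 0.61196
p₀ = P(outcome | unexposed) = 731/2131 = 0.34303
Under exogeneity alone the bounds on PN are max{0,(p₁−p₀)/p₁} ≤ PN ≤ min{1,(1−p₀)/p₁}.
  lower = (p₁ − p₀)/p₁ = 0.26893 / 0.61196 ≈ 0.4395
  upper = min{1, (1 − p₀)/p₁} = 0.65697 / 0.61196 ≈ 1.0735 → capped at 1

0.439 ≤ PN ≤ 1.000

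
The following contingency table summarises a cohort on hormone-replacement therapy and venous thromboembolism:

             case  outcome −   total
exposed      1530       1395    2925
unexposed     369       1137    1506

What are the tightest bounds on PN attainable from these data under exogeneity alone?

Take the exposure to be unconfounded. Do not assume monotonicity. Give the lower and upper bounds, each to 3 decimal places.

p₁ = P(outcome | exposed) = 1530/2925 = 0.52308
p₀ = P(outcome | unexposed) = 369/1506 = 0.24502
Under exogeneity alone the bounds on PN are max{0,(p₁−p₀)/p₁} ≤ PN ≤ min{1,(1−p₀)/p₁}.
  lower = (p₁ − p₀)/p₁ = 0.27806 / 0.52308 ≈ 0.5316
  upper = min{1, (1 − p₀)/p₁} = 0.75498 / 0.52308 ≈ 1.4433 → capped at 1

0.532 ≤ PN ≤ 1.000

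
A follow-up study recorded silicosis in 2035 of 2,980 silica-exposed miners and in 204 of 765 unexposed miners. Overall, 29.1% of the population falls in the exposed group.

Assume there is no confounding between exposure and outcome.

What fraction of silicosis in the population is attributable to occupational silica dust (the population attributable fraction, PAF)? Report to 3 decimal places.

PAF ≈ 0.312

p₁ = P(outcome | exposed) = 2035/2980 = 0.68289
p₀ = P(outcome | unexposed) = 204/765 = 0.26667
Overall risk P(Y=1) = π·p₁ + (1−π)·p₀ = 0.291×0.68289 + 0.709×0.26667 = 0.38779.
Under exogeneity, PAF = [P(Y=1) − p₀] / P(Y=1).
PAF = (0.38779 − 0.26667) / 0.38779 ≈ 0.3123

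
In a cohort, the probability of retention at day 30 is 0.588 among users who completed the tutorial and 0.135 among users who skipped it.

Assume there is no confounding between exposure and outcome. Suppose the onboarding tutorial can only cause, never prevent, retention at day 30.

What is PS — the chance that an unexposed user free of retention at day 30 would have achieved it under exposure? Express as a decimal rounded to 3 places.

PS ≈ 0.524

Let p₁ = 0.588, p₀ = 0.135.
Under exogeneity and monotonicity, PS = (p₁ − p₀) / (1 − p₀).
PS = (0.588 − 0.135) / (1 − 0.135) = 0.453 / 0.865 ≈ 0.5237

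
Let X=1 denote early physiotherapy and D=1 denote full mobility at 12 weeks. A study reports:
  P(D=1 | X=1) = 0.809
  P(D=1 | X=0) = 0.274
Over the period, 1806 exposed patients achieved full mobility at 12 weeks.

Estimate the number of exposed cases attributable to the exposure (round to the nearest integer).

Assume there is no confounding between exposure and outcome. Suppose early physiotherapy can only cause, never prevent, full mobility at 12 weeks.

about 1194 cases

Let p₁ = 0.809, p₀ = 0.274.
PN = (p₁ − p₀)/p₁ = (0.809 − 0.274) / 0.809 ≈ 0.66131.
Attributable cases ≈ PN × (exposed cases) = 0.66131 × 1806 ≈ 1194.33.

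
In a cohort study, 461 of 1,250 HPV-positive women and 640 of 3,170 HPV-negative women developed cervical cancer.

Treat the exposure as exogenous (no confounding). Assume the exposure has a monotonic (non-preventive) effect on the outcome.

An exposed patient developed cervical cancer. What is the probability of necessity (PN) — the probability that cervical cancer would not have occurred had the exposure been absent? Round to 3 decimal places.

p₁ = P(outcome | exposed) = 461/1250 = 0.3688
p₀ = P(outcome | unexposed) = 640/3170 = 0.20189
Under exogeneity and monotonicity, PN = (p₁ − p₀) / p₁.
PN = (0.3688 − 0.20189) / 0.3688 = 0.16691 / 0.3688 ≈ 0.4526

PN ≈ 0.453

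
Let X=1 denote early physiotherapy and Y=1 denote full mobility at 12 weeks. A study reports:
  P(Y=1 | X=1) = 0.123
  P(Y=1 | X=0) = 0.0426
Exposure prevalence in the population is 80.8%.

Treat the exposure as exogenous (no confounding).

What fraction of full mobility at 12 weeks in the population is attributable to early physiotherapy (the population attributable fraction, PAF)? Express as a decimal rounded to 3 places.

Let p₁ = 0.123, p₀ = 0.0426.
Overall risk P(Y=1) = π·p₁ + (1−π)·p₀ = 0.808×0.123 + 0.192×0.0426 = 0.10756.
Under exogeneity, PAF = [P(Y=1) − p₀] / P(Y=1).
PAF = (0.10756 − 0.0426) / 0.10756 ≈ 0.6040

PAF ≈ 0.604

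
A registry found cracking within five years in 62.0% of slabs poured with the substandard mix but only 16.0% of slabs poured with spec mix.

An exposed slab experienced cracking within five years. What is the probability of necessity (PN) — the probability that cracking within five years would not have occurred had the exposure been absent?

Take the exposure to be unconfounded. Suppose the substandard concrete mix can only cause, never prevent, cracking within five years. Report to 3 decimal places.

PN ≈ 0.742

p₁ = 0.62, p₀ = 0.16.
Under exogeneity and monotonicity, PN = (p₁ − p₀) / p₁.
PN = (0.62 − 0.16) / 0.62 = 0.46 / 0.62 ≈ 0.7419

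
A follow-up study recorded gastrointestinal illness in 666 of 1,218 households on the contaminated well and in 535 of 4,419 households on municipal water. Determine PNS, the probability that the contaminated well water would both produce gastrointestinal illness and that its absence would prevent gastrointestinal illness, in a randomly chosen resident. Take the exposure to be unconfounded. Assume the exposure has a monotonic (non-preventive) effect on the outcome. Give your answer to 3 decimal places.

PNS ≈ 0.426

p₁ = P(outcome | exposed) = 666/1218 = 0.5468
p₀ = P(outcome | unexposed) = 535/4419 = 0.12107
Under exogeneity and monotonicity, PNS = p₁ − p₀.
PNS = 0.5468 − 0.12107 = 0.42573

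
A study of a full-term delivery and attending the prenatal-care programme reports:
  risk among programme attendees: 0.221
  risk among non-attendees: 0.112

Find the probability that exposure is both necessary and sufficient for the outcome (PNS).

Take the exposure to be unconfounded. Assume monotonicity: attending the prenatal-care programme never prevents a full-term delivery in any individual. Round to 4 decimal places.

PNS ≈ 0.1090

Let p₁ = 0.221, p₀ = 0.112.
Under exogeneity and monotonicity, PNS = p₁ − p₀.
PNS = 0.221 − 0.112 = 0.109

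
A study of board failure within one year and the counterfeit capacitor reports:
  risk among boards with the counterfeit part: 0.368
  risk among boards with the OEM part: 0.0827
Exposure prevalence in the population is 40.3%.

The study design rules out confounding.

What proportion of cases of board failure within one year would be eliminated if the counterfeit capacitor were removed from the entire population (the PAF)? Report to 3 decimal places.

Let p₁ = 0.368, p₀ = 0.0827.
Overall risk P(Y=1) = π·p₁ + (1−π)·p₀ = 0.403×0.368 + 0.597×0.0827 = 0.19768.
Under exogeneity, PAF = [P(Y=1) − p₀] / P(Y=1).
PAF = (0.19768 − 0.0827) / 0.19768 ≈ 0.5816

PAF ≈ 0.582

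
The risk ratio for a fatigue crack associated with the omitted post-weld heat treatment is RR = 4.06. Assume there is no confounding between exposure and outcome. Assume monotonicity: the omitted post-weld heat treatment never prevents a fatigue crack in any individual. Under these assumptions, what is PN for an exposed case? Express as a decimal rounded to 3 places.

Under exogeneity and monotonicity, PN = (RR − 1) / RR = 1 − 1/RR.
PN = (4.06 − 1) / 4.06 = 3.06 / 4.06 ≈ 0.7537

PN ≈ 0.754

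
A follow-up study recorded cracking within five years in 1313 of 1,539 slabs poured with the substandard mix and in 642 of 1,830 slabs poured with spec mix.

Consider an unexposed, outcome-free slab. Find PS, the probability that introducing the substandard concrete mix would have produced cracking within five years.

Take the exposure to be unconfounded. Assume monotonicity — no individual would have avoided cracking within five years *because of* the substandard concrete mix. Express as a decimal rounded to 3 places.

p₁ = P(outcome | exposed) = 1313/1539 = 0.85315
p₀ = P(outcome | unexposed) = 642/1830 = 0.35082
Under exogeneity and monotonicity, PS = (p₁ − p₀) / (1 − p₀).
PS = (0.85315 − 0.35082) / (1 − 0.35082) = 0.50233 / 0.64918 ≈ 0.7738

PS ≈ 0.774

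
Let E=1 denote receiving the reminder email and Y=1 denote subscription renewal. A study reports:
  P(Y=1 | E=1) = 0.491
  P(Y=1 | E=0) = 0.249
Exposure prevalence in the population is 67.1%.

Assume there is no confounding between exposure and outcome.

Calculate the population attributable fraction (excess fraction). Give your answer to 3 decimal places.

Let p₁ = 0.491, p₀ = 0.249.
Overall risk P(Y=1) = π·p₁ + (1−π)·p₀ = 0.671×0.491 + 0.329×0.249 = 0.41138.
Under exogeneity, PAF = [P(Y=1) − p₀] / P(Y=1).
PAF = (0.41138 − 0.249) / 0.41138 ≈ 0.3947

PAF ≈ 0.395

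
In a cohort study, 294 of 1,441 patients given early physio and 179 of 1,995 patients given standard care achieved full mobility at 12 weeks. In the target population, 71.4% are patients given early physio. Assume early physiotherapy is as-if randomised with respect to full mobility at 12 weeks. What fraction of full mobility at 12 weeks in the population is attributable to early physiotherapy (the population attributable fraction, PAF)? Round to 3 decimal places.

p₁ = P(outcome | exposed) = 294/1441 = 0.20402
p₀ = P(outcome | unexposed) = 179/1995 = 0.089724
Overall risk P(Y=1) = π·p₁ + (1−π)·p₀ = 0.714×0.20402 + 0.286×0.089724 = 0.17133.
Under exogeneity, PAF = [P(Y=1) − p₀] / P(Y=1).
PAF = (0.17133 − 0.089724) / 0.17133 ≈ 0.4763

PAF ≈ 0.476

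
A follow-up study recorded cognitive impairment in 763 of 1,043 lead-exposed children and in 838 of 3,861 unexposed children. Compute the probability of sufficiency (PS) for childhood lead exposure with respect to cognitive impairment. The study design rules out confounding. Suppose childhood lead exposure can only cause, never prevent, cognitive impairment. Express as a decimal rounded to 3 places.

PS ≈ 0.657

p₁ = P(outcome | exposed) = 763/1043 = 0.73154
p₀ = P(outcome | unexposed) = 838/3861 = 0.21704
Under exogeneity and monotonicity, PS = (p₁ − p₀) / (1 − p₀).
PS = (0.73154 − 0.21704) / (1 − 0.21704) = 0.5145 / 0.78296 ≈ 0.6571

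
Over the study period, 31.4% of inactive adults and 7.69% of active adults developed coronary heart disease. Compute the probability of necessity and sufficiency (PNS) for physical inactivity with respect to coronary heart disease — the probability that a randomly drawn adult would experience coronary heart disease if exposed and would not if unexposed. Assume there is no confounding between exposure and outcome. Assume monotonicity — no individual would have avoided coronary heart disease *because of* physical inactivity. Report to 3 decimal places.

p₁ = 0.314, p₀ = 0.0769.
Under exogeneity and monotonicity, PNS = p₁ − p₀.
PNS = 0.314 − 0.0769 = 0.2371

PNS ≈ 0.237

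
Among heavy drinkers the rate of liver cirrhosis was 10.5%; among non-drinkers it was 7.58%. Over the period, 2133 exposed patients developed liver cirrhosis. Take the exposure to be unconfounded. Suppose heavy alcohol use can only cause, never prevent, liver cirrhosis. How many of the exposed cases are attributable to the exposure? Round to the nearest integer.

about 593 cases

p₁ = 0.105, p₀ = 0.0758.
PN = (p₁ − p₀)/p₁ = (0.105 − 0.0758) / 0.105 ≈ 0.27810.
Attributable cases ≈ PN × (exposed cases) = 0.27810 × 2133 ≈ 593.18.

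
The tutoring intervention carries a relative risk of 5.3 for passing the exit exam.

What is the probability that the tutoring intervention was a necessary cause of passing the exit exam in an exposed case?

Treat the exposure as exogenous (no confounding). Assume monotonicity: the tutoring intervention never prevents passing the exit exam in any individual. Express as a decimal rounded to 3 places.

Under exogeneity and monotonicity, PN = (RR − 1) / RR = 1 − 1/RR.
PN = (5.3 − 1) / 5.3 = 4.3 / 5.3 ≈ 0.8113

PN ≈ 0.811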